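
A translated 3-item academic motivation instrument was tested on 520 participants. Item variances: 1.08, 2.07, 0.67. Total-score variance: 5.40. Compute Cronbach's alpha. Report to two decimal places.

α = 0.44

Σσᵢ² = 1.08 + 2.07 + 0.67 = 3.82
α = (k/(k−1))·(1 − Σσᵢ²/σ²_total) = (3/2)·(1 − 3.82/5.40) = 0.44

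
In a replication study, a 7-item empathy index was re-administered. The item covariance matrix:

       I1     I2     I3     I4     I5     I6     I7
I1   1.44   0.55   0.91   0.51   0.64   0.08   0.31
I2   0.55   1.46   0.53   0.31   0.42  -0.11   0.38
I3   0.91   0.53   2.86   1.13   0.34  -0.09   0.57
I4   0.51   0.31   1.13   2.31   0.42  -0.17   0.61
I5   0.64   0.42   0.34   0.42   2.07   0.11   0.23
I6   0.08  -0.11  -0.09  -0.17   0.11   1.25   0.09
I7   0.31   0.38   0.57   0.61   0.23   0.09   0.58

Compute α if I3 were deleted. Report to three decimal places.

Remaining items: I1, I2, I4, I5, I6, I7 (k = 6).
Σσ²ᵢ = 1.44 + 1.46 + 2.31 + 2.07 + 1.25 + 0.58 = 9.11
total variance = 9.11 + 2 × 4.38 = 17.87
α (item deleted) = (6/5)·(1 − 9.11/17.87) = 0.588

α = 0.588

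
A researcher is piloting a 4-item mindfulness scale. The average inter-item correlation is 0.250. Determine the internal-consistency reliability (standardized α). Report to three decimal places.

standardized α = 0.571

Standardized α = k·r̄ / (1 + (k−1)·r̄) = 4 × 0.250 / (1 + 3 × 0.250)
  = 1.0000 / 1.7500 = 0.571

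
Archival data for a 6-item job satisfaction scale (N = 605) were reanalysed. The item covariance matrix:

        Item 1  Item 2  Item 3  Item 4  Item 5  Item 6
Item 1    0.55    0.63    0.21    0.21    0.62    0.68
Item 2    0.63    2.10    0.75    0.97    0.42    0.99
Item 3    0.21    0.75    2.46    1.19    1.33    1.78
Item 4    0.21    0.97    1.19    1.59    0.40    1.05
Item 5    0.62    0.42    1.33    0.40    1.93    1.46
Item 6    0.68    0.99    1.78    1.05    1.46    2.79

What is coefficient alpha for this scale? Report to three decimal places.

α = 0.828

sum of item variances = 0.55 + 2.10 + 2.46 + 1.59 + 1.93 + 2.79 = 11.42
Sum of the distinct covariances = 12.69
σ²_total = 11.42 + 2 × 12.69 = 36.80
α = (k/(k−1))·(1 − sum of item variances/σ²_total) = (6/5)·(1 − 11.42/36.80) = 0.828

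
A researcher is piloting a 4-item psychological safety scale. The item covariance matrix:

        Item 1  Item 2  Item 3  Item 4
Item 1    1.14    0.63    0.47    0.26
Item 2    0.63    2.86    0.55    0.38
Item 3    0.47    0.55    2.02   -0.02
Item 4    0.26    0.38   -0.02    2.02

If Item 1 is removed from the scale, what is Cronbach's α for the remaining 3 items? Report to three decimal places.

Remaining items: Item 2, Item 3, Item 4 (k = 3).
ΣVar(i) = 2.86 + 2.02 + 2.02 = 6.90
total variance = 6.90 + 2 × 0.91 = 8.72
α (item deleted) = (3/2)·(1 − 6.90/8.72) = 0.313

Cronbach's α = 0.313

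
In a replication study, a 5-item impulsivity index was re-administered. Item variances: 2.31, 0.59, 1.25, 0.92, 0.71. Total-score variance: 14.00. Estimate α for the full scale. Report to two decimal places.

Σσᵢ² = 2.31 + 0.59 + 1.25 + 0.92 + 0.71 = 5.78
α = (k/(k−1))·(1 − Σσᵢ²/σ²_T) = (5/4)·(1 − 5.78/14.00) = 0.73

α = 0.73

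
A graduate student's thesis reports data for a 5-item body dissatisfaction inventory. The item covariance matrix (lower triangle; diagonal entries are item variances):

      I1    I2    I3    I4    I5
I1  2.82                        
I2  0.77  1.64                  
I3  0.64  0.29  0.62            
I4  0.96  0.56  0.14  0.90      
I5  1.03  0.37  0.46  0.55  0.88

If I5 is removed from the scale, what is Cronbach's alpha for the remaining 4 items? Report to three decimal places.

Cronbach's alpha = 0.706

Remaining items: I1, I2, I3, I4 (k = 4).
ΣVar(i) = 2.82 + 1.64 + 0.62 + 0.90 = 5.98
total variance = 5.98 + 2 × 3.36 = 12.70
α (item deleted) = (4/3)·(1 − 5.98/12.70) = 0.706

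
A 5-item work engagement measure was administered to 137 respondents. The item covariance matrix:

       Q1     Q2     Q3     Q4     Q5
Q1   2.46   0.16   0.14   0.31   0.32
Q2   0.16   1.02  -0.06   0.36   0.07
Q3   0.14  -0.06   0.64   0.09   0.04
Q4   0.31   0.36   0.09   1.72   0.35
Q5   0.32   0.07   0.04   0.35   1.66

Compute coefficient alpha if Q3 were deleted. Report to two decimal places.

Remaining items: Q1, Q2, Q4, Q5 (k = 4).
Σσ²ᵢ = 2.46 + 1.02 + 1.72 + 1.66 = 6.86
Var(T) = 6.86 + 2 × 1.57 = 10.00
α (item deleted) = (4/3)·(1 − 6.86/10.00) = 0.42

α = 0.42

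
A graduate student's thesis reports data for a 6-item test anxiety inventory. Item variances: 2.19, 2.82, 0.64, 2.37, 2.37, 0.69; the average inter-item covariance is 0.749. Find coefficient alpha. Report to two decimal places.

α = 0.80

sum of item variances = 2.19 + 2.82 + 0.64 + 2.37 + 2.37 + 0.69 = 11.08
Sum of the 15 distinct covariances = 15 × 0.749 = 11.235
σ²_total = sum of item variances + 2·Σcov = 11.08 + 2 × 11.235 = 33.550
α = (6/5)·(1 − 11.08/33.550) = 0.80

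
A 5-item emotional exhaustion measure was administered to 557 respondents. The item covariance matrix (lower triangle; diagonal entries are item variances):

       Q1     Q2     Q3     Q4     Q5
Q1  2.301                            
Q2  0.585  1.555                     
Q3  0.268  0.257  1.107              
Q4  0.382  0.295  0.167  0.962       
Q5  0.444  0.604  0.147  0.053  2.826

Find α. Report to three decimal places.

ΣVar(i) = 2.301 + 1.555 + 1.107 + 0.962 + 2.826 = 8.751
Σ_{i<j} σ_ij = 3.202
total variance = 8.751 + 2 × 3.202 = 15.155
α = (k/(k−1))·(1 − ΣVar(i)/total variance) = (5/4)·(1 − 8.751/15.155) = 0.528

α = 0.528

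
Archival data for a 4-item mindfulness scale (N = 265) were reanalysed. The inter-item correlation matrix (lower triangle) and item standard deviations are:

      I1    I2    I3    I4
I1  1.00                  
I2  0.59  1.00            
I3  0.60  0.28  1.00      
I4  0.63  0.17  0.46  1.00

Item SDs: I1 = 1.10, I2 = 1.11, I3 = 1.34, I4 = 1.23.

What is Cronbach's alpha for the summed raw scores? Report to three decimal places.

Σσ²ᵢ = 1.10² + 1.11² + 1.34² + 1.23² = 5.7506
Covariances σ_ij = r_ij · s_i · s_j:
  σ(I1,I2) = 0.59 × 1.10 × 1.11 = 0.7204
  σ(I1,I3) = 0.60 × 1.10 × 1.34 = 0.8844
  σ(I1,I4) = 0.63 × 1.10 × 1.23 = 0.8524
  σ(I2,I3) = 0.28 × 1.11 × 1.34 = 0.4165
  σ(I2,I4) = 0.17 × 1.11 × 1.23 = 0.2321
  σ(I3,I4) = 0.46 × 1.34 × 1.23 = 0.7582
σ²_T = Σσ²ᵢ + 2·Σσ_ij = 5.7506 + 2 × 3.8640 = 13.4786
α = (4/3)·(1 − 5.7506/13.4786) = 0.764

α = 0.764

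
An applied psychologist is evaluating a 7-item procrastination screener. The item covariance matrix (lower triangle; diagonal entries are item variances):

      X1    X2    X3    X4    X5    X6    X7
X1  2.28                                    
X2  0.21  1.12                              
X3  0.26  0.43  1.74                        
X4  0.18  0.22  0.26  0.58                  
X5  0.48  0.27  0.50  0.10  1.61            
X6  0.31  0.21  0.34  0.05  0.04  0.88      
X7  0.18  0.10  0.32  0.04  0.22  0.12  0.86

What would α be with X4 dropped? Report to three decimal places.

α = 0.581

Remaining items: X1, X2, X3, X5, X6, X7 (k = 6).
sum of item variances = 2.28 + 1.12 + 1.74 + 1.61 + 0.88 + 0.86 = 8.49
σ²_T = 8.49 + 2 × 3.99 = 16.47
α (item deleted) = (6/5)·(1 − 8.49/16.47) = 0.581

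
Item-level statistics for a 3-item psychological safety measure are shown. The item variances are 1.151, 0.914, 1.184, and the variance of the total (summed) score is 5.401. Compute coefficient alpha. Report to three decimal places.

Σσᵢ² = 1.151 + 0.914 + 1.184 = 3.249
α = (k/(k−1))·(1 − Σσᵢ²/Var(T)) = (3/2)·(1 − 3.249/5.401) = 0.598

coefficient alpha = 0.598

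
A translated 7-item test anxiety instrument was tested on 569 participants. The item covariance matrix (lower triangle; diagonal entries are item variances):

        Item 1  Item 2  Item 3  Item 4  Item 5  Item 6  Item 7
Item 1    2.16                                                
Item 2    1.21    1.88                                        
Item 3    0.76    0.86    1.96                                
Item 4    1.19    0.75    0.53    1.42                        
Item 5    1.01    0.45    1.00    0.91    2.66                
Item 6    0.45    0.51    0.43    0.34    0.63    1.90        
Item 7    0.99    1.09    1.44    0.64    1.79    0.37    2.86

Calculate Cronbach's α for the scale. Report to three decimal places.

α = 0.817

sum of item variances = 2.16 + 1.88 + 1.96 + 1.42 + 2.66 + 1.90 + 2.86 = 14.84
Σ_{i<j} σ_ij = 17.35
total variance = 14.84 + 2 × 17.35 = 49.54
α = (k/(k−1))·(1 − sum of item variances/total variance) = (7/6)·(1 − 14.84/49.54) = 0.817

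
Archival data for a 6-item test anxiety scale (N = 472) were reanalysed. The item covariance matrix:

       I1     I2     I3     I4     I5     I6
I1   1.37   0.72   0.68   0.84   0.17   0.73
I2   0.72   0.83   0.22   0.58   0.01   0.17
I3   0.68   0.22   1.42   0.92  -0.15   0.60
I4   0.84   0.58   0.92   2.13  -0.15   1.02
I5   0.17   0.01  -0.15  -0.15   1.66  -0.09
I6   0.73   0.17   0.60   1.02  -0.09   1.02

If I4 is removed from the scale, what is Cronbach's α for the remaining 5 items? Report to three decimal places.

Remaining items: I1, I2, I3, I5, I6 (k = 5).
Σσᵢ² = 1.37 + 0.83 + 1.42 + 1.66 + 1.02 = 6.30
σ²_T = 6.30 + 2 × 3.06 = 12.42
α (item deleted) = (5/4)·(1 − 6.30/12.42) = 0.616

α = 0.616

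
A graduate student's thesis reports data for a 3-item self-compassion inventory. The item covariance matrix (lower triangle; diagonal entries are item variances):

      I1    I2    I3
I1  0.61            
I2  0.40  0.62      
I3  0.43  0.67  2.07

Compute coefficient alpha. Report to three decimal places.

Σσ²ᵢ = 0.61 + 0.62 + 2.07 = 3.30
Σ_{i<j} σ_ij = 1.50
total variance = 3.30 + 2 × 1.50 = 6.30
α = (k/(k−1))·(1 − Σσ²ᵢ/total variance) = (3/2)·(1 − 3.30/6.30) = 0.714

α = 0.714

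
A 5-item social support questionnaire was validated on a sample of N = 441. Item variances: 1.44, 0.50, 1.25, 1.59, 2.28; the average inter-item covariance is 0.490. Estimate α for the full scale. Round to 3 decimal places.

α = 0.727

sum of item variances = 1.44 + 0.50 + 1.25 + 1.59 + 2.28 = 7.06
Sum of the 10 distinct covariances = 10 × 0.490 = 4.900
Var(T) = sum of item variances + 2·Σcov = 7.06 + 2 × 4.900 = 16.860
α = (5/4)·(1 − 7.06/16.860) = 0.727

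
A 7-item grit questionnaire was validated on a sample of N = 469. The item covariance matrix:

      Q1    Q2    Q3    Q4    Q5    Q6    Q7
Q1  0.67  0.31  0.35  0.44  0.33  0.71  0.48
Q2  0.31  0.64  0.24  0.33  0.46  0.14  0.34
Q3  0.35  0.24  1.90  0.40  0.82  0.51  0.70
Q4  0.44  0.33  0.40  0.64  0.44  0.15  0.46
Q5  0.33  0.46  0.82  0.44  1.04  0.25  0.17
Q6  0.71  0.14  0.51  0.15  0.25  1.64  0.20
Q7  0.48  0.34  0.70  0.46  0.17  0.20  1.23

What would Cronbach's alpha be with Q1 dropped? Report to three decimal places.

Remaining items: Q2, Q3, Q4, Q5, Q6, Q7 (k = 6).
Σσ²ᵢ = 0.64 + 1.90 + 0.64 + 1.04 + 1.64 + 1.23 = 7.09
Var(T) = 7.09 + 2 × 5.61 = 18.31
α (item deleted) = (6/5)·(1 − 7.09/18.31) = 0.735

Cronbach's alpha = 0.735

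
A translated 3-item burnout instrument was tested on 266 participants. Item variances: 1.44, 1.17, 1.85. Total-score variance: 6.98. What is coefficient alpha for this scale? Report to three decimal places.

α = 0.542

sum of item variances = 1.44 + 1.17 + 1.85 = 4.46
α = (k/(k−1))·(1 − sum of item variances/σ²_T) = (3/2)·(1 − 4.46/6.98) = 0.542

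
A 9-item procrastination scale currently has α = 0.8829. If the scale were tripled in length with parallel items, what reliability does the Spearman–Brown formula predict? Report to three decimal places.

predicted reliability = 0.958

Length factor m = 3
α' = m·α / (1 + (m−1)·α)
   = 3 × 0.8829 / (1 + (3 − 1) × 0.8829)
   = 2.6487 / 2.7658 = 0.958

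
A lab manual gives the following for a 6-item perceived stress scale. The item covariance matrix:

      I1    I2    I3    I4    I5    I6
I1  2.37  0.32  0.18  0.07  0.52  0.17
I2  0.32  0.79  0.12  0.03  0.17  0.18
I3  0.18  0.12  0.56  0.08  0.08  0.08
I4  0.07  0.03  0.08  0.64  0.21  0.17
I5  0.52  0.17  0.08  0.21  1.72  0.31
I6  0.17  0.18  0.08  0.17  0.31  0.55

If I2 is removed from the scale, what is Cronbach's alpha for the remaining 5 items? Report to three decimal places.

Remaining items: I1, I3, I4, I5, I6 (k = 5).
Σσ²ᵢ = 2.37 + 0.56 + 0.64 + 1.72 + 0.55 = 5.84
total variance = 5.84 + 2 × 1.87 = 9.58
α (item deleted) = (5/4)·(1 − 5.84/9.58) = 0.488

Cronbach's alpha = 0.488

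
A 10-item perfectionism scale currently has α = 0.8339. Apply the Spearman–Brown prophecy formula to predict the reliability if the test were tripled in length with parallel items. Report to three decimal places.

Length factor m = 3
α' = m·α / (1 + (m−1)·α)
   = 3 × 0.8339 / (1 + (3 − 1) × 0.8339)
   = 2.5017 / 2.6678 = 0.938

predicted reliability = 0.938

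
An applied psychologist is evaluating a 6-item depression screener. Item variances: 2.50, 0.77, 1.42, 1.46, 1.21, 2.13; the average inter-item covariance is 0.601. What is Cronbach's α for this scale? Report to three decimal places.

ΣVar(i) = 2.50 + 0.77 + 1.42 + 1.46 + 1.21 + 2.13 = 9.49
Sum of the 15 distinct covariances = 15 × 0.601 = 9.015
σ²_T = ΣVar(i) + 2·Σcov = 9.49 + 2 × 9.015 = 27.520
α = (6/5)·(1 − 9.49/27.520) = 0.786

Cronbach's α = 0.786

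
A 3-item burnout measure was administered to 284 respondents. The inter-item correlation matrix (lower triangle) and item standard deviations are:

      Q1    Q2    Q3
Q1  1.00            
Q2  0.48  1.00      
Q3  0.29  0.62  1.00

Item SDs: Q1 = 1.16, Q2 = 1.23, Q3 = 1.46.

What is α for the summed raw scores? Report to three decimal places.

Σσ²ᵢ = 1.16² + 1.23² + 1.46² = 4.9901
Covariances σ_ij = r_ij · s_i · s_j:
  σ(Q1,Q2) = 0.48 × 1.16 × 1.23 = 0.6849
  σ(Q1,Q3) = 0.29 × 1.16 × 1.46 = 0.4911
  σ(Q2,Q3) = 0.62 × 1.23 × 1.46 = 1.1134
σ²_T = Σσ²ᵢ + 2·Σσ_ij = 4.9901 + 2 × 2.2894 = 9.5689
α = (3/2)·(1 − 4.9901/9.5689) = 0.718

α = 0.718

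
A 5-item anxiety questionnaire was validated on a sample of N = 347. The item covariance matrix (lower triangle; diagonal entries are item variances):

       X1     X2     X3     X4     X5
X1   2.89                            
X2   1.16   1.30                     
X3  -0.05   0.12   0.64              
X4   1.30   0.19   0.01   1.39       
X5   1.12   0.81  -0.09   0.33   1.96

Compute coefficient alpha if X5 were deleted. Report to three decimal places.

α = 0.623

Remaining items: X1, X2, X3, X4 (k = 4).
sum of item variances = 2.89 + 1.30 + 0.64 + 1.39 = 6.22
total variance = 6.22 + 2 × 2.73 = 11.68
α (item deleted) = (4/3)·(1 − 6.22/11.68) = 0.623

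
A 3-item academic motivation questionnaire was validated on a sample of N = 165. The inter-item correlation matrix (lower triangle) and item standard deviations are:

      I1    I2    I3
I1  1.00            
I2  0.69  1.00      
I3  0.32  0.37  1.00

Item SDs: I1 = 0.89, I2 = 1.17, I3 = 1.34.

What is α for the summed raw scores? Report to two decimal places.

α = 0.69

Σσ²ᵢ = 0.89² + 1.17² + 1.34² = 3.9566
Covariances σ_ij = r_ij · s_i · s_j:
  σ(I1,I2) = 0.69 × 0.89 × 1.17 = 0.7185
  σ(I1,I3) = 0.32 × 0.89 × 1.34 = 0.3816
  σ(I2,I3) = 0.37 × 1.17 × 1.34 = 0.5801
σ²_T = Σσ²ᵢ + 2·Σσ_ij = 3.9566 + 2 × 1.6802 = 7.3170
α = (3/2)·(1 − 3.9566/7.3170) = 0.69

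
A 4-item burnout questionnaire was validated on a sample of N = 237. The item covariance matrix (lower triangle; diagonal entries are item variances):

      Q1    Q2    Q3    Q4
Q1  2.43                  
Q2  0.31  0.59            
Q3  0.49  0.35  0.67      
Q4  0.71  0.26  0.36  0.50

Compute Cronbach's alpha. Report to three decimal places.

α = 0.723

Σσᵢ² = 2.43 + 0.59 + 0.67 + 0.50 = 4.19
Sum of off-diagonal covariances = 2.48
total variance = 4.19 + 2 × 2.48 = 9.15
α = (k/(k−1))·(1 − Σσᵢ²/total variance) = (4/3)·(1 − 4.19/9.15) = 0.723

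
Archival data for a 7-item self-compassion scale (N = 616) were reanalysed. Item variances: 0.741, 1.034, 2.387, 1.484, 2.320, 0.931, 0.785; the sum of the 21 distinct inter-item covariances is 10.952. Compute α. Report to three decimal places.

Σσ²ᵢ = 0.741 + 1.034 + 2.387 + 1.484 + 2.320 + 0.931 + 0.785 = 9.682
Sum of distinct covariances = 10.952
σ²_total = Σσ²ᵢ + 2·Σcov = 9.682 + 2 × 10.952 = 31.586
α = (7/6)·(1 − 9.682/31.586) = 0.809

α = 0.809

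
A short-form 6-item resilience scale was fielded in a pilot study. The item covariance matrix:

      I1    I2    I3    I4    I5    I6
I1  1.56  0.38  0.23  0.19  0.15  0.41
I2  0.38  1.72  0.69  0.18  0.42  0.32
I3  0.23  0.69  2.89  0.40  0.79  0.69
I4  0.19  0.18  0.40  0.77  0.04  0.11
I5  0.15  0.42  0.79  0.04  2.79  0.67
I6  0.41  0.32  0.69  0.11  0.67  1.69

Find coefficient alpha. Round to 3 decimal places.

α = 0.598

Σσ²ᵢ = 1.56 + 1.72 + 2.89 + 0.77 + 2.79 + 1.69 = 11.42
Sum of off-diagonal covariances = 5.67
σ²_T = 11.42 + 2 × 5.67 = 22.76
α = (k/(k−1))·(1 − Σσ²ᵢ/σ²_T) = (6/5)·(1 − 11.42/22.76) = 0.598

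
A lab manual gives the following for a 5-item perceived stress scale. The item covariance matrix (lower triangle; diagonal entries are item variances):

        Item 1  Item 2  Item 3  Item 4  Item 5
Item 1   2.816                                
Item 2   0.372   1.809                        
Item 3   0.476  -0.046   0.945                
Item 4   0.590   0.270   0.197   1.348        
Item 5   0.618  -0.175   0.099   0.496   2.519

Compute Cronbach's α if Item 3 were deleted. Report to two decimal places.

α = 0.45

Remaining items: Item 1, Item 2, Item 4, Item 5 (k = 4).
Σσᵢ² = 2.816 + 1.809 + 1.348 + 2.519 = 8.492
σ²_total = 8.492 + 2 × 2.171 = 12.834
α (item deleted) = (4/3)·(1 − 8.492/12.834) = 0.45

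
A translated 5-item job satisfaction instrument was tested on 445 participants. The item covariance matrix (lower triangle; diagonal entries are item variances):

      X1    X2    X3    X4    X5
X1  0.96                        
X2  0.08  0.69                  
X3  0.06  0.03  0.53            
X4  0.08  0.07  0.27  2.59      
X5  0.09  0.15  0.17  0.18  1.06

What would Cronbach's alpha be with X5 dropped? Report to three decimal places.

α = 0.264

Remaining items: X1, X2, X3, X4 (k = 4).
ΣVar(i) = 0.96 + 0.69 + 0.53 + 2.59 = 4.77
σ²_total = 4.77 + 2 × 0.59 = 5.95
α (item deleted) = (4/3)·(1 − 4.77/5.95) = 0.264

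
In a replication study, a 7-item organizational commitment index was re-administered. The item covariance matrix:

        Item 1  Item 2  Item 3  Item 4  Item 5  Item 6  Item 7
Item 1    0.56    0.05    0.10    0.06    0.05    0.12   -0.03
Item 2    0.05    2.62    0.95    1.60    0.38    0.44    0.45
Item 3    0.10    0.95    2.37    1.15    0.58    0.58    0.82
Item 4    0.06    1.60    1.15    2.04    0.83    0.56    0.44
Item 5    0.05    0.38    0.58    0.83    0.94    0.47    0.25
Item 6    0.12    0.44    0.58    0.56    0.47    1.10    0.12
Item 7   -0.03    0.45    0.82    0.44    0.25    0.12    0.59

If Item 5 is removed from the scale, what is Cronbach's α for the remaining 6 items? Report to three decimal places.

Remaining items: Item 1, Item 2, Item 3, Item 4, Item 6, Item 7 (k = 6).
Σσ²ᵢ = 0.56 + 2.62 + 2.37 + 2.04 + 1.10 + 0.59 = 9.28
Var(T) = 9.28 + 2 × 7.41 = 24.10
α (item deleted) = (6/5)·(1 − 9.28/24.10) = 0.738

α = 0.738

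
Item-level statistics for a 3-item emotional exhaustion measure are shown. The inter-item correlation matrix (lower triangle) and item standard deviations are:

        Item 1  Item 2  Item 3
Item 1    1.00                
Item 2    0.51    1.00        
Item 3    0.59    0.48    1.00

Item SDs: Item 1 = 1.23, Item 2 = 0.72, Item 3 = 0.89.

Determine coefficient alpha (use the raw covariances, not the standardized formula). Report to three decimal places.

Σσ²ᵢ = 1.23² + 0.72² + 0.89² = 2.8234
Covariances σ_ij = r_ij · s_i · s_j:
  σ(Item 1,Item 2) = 0.51 × 1.23 × 0.72 = 0.4517
  σ(Item 1,Item 3) = 0.59 × 1.23 × 0.89 = 0.6459
  σ(Item 2,Item 3) = 0.48 × 0.72 × 0.89 = 0.3076
σ²_T = Σσ²ᵢ + 2·Σσ_ij = 2.8234 + 2 × 1.4052 = 5.6338
α = (3/2)·(1 − 2.8234/5.6338) = 0.748

coefficient alpha = 0.748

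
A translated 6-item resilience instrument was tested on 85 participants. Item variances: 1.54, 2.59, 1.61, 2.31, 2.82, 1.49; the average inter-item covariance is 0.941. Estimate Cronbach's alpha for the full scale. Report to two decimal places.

Cronbach's alpha = 0.83

Σσᵢ² = 1.54 + 2.59 + 1.61 + 2.31 + 2.82 + 1.49 = 12.36
Sum of the 15 distinct covariances = 15 × 0.941 = 14.115
σ²_total = Σσᵢ² + 2·Σcov = 12.36 + 2 × 14.115 = 40.590
α = (6/5)·(1 − 12.36/40.590) = 0.83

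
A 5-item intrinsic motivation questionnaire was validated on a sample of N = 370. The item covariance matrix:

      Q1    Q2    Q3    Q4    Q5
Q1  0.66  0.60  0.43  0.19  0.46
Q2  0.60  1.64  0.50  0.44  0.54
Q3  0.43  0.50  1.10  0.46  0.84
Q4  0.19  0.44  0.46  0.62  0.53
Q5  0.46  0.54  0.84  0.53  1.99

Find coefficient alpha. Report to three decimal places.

sum of item variances = 0.66 + 1.64 + 1.10 + 0.62 + 1.99 = 6.01
Σ_{i<j} σ_ij = 4.99
σ²_total = 6.01 + 2 × 4.99 = 15.99
α = (k/(k−1))·(1 − sum of item variances/σ²_total) = (5/4)·(1 − 6.01/15.99) = 0.780

α = 0.780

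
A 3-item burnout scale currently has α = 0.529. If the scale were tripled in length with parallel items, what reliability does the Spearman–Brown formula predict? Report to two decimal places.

Length factor m = 3
α' = m·α / (1 + (m−1)·α)
   = 3 × 0.529 / (1 + (3 − 1) × 0.529)
   = 1.5870 / 2.0580 = 0.77

predicted reliability = 0.77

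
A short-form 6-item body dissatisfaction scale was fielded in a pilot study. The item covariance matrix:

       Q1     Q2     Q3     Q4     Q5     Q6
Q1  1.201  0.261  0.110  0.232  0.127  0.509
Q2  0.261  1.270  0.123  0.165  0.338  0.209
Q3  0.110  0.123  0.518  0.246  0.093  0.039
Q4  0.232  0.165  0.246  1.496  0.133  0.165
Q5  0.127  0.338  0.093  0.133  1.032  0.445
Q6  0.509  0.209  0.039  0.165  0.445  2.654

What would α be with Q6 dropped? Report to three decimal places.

α = 0.498

Remaining items: Q1, Q2, Q3, Q4, Q5 (k = 5).
ΣVar(i) = 1.201 + 1.270 + 0.518 + 1.496 + 1.032 = 5.517
σ²_total = 5.517 + 2 × 1.828 = 9.173
α (item deleted) = (5/4)·(1 − 5.517/9.173) = 0.498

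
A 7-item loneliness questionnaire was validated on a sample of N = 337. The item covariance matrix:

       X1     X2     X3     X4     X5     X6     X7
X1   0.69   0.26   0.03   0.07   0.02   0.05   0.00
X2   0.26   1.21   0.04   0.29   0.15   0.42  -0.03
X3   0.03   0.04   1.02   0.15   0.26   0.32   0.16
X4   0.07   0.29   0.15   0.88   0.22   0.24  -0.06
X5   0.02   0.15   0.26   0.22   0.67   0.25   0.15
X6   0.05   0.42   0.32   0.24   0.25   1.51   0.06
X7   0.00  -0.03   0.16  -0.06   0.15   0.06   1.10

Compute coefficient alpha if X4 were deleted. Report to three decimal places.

Remaining items: X1, X2, X3, X5, X6, X7 (k = 6).
Σσ²ᵢ = 0.69 + 1.21 + 1.02 + 0.67 + 1.51 + 1.10 = 6.20
total variance = 6.20 + 2 × 2.14 = 10.48
α (item deleted) = (6/5)·(1 − 6.20/10.48) = 0.490

α = 0.490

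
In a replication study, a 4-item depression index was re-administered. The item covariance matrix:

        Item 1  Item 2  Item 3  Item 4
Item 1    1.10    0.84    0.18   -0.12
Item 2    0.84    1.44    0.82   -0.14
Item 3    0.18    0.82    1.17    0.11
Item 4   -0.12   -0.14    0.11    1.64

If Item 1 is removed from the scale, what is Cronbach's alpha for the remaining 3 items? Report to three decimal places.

α = 0.407

Remaining items: Item 2, Item 3, Item 4 (k = 3).
sum of item variances = 1.44 + 1.17 + 1.64 = 4.25
total variance = 4.25 + 2 × 0.79 = 5.83
α (item deleted) = (3/2)·(1 − 4.25/5.83) = 0.407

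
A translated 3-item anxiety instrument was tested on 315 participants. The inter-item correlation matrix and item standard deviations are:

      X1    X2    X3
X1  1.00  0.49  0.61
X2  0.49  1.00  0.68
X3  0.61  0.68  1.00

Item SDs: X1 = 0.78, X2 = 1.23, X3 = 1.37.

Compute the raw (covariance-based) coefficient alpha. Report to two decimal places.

α = 0.80

Σσ²ᵢ = 0.78² + 1.23² + 1.37² = 3.9982
Covariances σ_ij = r_ij · s_i · s_j:
  σ(X1,X2) = 0.49 × 0.78 × 1.23 = 0.4701
  σ(X1,X3) = 0.61 × 0.78 × 1.37 = 0.6518
  σ(X2,X3) = 0.68 × 1.23 × 1.37 = 1.1459
σ²_T = Σσ²ᵢ + 2·Σσ_ij = 3.9982 + 2 × 2.2678 = 8.5338
α = (3/2)·(1 − 3.9982/8.5338) = 0.80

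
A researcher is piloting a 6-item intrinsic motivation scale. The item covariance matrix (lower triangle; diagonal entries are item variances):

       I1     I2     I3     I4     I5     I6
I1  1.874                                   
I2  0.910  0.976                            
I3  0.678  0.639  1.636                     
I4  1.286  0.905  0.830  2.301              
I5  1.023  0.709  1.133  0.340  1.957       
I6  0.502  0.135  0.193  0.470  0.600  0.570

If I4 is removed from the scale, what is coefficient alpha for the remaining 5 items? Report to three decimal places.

Remaining items: I1, I2, I3, I5, I6 (k = 5).
sum of item variances = 1.874 + 0.976 + 1.636 + 1.957 + 0.570 = 7.013
Var(T) = 7.013 + 2 × 6.522 = 20.057
α (item deleted) = (5/4)·(1 − 7.013/20.057) = 0.813

α = 0.813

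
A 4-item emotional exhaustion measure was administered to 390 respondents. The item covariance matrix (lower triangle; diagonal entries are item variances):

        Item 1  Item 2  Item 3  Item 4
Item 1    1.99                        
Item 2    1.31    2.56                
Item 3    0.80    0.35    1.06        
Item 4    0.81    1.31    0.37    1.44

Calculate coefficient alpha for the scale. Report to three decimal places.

Σσ²ᵢ = 1.99 + 2.56 + 1.06 + 1.44 = 7.05
Sum of off-diagonal covariances = 4.95
σ²_T = 7.05 + 2 × 4.95 = 16.95
α = (k/(k−1))·(1 − Σσ²ᵢ/σ²_T) = (4/3)·(1 − 7.05/16.95) = 0.779

α = 0.779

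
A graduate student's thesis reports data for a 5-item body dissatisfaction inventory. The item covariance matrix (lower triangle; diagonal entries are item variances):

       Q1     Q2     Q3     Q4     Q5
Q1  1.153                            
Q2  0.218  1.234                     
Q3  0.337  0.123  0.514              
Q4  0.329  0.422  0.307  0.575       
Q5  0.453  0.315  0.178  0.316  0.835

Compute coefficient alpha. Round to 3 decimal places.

Σσᵢ² = 1.153 + 1.234 + 0.514 + 0.575 + 0.835 = 4.311
Sum of off-diagonal covariances = 2.998
σ²_T = 4.311 + 2 × 2.998 = 10.307
α = (k/(k−1))·(1 − Σσᵢ²/σ²_T) = (5/4)·(1 − 4.311/10.307) = 0.727

coefficient alpha = 0.727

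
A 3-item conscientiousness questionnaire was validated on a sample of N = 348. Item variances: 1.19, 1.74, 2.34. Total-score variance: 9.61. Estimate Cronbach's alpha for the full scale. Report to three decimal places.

sum of item variances = 1.19 + 1.74 + 2.34 = 5.27
α = (k/(k−1))·(1 − sum of item variances/σ²_total) = (3/2)·(1 − 5.27/9.61) = 0.677

Cronbach's alpha = 0.677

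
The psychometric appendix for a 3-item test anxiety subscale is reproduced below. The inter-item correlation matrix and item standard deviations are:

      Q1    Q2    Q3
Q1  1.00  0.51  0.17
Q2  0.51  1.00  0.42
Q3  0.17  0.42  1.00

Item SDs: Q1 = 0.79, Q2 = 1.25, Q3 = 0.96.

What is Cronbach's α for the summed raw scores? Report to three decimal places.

Σσ²ᵢ = 0.79² + 1.25² + 0.96² = 3.1082
Covariances σ_ij = r_ij · s_i · s_j:
  σ(Q1,Q2) = 0.51 × 0.79 × 1.25 = 0.5036
  σ(Q1,Q3) = 0.17 × 0.79 × 0.96 = 0.1289
  σ(Q2,Q3) = 0.42 × 1.25 × 0.96 = 0.5040
σ²_T = Σσ²ᵢ + 2·Σσ_ij = 3.1082 + 2 × 1.1365 = 5.3812
α = (3/2)·(1 − 3.1082/5.3812) = 0.634

Cronbach's α = 0.634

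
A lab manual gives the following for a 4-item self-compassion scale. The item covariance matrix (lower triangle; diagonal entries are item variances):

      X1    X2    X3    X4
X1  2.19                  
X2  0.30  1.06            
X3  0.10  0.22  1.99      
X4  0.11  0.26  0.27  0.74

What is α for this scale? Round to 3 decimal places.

α = 0.395

ΣVar(i) = 2.19 + 1.06 + 1.99 + 0.74 = 5.98
Σ_{i<j} σ_ij = 1.26
total variance = 5.98 + 2 × 1.26 = 8.50
α = (k/(k−1))·(1 − ΣVar(i)/total variance) = (4/3)·(1 − 5.98/8.50) = 0.395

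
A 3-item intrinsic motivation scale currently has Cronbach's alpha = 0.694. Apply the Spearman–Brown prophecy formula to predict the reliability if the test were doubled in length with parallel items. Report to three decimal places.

predicted reliability = 0.819

Length factor m = 2
α' = m·α / (1 + (m−1)·α)
   = 2 × 0.694 / (1 + (2 − 1) × 0.694)
   = 1.3880 / 1.6940 = 0.819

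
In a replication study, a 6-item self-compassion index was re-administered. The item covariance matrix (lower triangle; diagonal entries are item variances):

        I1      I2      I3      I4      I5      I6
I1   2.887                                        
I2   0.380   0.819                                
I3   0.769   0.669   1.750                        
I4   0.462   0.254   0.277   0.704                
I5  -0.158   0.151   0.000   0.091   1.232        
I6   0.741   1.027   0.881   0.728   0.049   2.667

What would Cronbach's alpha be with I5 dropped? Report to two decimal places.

Remaining items: I1, I2, I3, I4, I6 (k = 5).
Σσ²ᵢ = 2.887 + 0.819 + 1.750 + 0.704 + 2.667 = 8.827
Var(T) = 8.827 + 2 × 6.188 = 21.203
α (item deleted) = (5/4)·(1 − 8.827/21.203) = 0.73

Cronbach's alpha = 0.73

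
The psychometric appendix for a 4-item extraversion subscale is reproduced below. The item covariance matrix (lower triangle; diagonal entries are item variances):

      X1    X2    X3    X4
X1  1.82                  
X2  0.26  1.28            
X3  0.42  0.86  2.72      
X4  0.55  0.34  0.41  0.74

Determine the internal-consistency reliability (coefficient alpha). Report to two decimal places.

α = 0.62

sum of item variances = 1.82 + 1.28 + 2.72 + 0.74 = 6.56
Sum of off-diagonal covariances = 2.84
total variance = 6.56 + 2 × 2.84 = 12.24
α = (k/(k−1))·(1 − sum of item variances/total variance) = (4/3)·(1 − 6.56/12.24) = 0.62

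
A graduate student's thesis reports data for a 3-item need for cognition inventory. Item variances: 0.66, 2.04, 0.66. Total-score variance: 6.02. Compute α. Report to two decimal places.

Σσᵢ² = 0.66 + 2.04 + 0.66 = 3.36
α = (k/(k−1))·(1 − Σσᵢ²/total variance) = (3/2)·(1 − 3.36/6.02) = 0.66

α = 0.66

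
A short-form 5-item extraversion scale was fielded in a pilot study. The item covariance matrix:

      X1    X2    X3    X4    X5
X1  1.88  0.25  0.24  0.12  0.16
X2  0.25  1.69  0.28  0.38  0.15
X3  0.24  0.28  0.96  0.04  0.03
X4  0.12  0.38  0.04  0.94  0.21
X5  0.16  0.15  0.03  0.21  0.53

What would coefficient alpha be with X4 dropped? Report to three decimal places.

coefficient alpha = 0.407

Remaining items: X1, X2, X3, X5 (k = 4).
Σσ²ᵢ = 1.88 + 1.69 + 0.96 + 0.53 = 5.06
σ²_total = 5.06 + 2 × 1.11 = 7.28
α (item deleted) = (4/3)·(1 − 5.06/7.28) = 0.407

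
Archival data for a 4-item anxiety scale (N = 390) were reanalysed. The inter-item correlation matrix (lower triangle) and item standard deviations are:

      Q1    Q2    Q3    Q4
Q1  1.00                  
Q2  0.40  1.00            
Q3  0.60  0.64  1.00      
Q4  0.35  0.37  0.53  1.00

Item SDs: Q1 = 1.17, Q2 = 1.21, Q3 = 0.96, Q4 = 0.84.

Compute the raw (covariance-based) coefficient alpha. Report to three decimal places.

α = 0.779

Σσ²ᵢ = 1.17² + 1.21² + 0.96² + 0.84² = 4.4602
Covariances σ_ij = r_ij · s_i · s_j:
  σ(Q1,Q2) = 0.40 × 1.17 × 1.21 = 0.5663
  σ(Q1,Q3) = 0.60 × 1.17 × 0.96 = 0.6739
  σ(Q1,Q4) = 0.35 × 1.17 × 0.84 = 0.3440
  σ(Q2,Q3) = 0.64 × 1.21 × 0.96 = 0.7434
  σ(Q2,Q4) = 0.37 × 1.21 × 0.84 = 0.3761
  σ(Q3,Q4) = 0.53 × 0.96 × 0.84 = 0.4274
σ²_T = Σσ²ᵢ + 2·Σσ_ij = 4.4602 + 2 × 3.1311 = 10.7224
α = (4/3)·(1 − 4.4602/10.7224) = 0.779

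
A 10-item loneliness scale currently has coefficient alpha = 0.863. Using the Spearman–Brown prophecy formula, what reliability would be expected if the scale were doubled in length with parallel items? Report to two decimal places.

predicted reliability = 0.93

Length factor m = 2
α' = m·α / (1 + (m−1)·α)
   = 2 × 0.863 / (1 + (2 − 1) × 0.863)
   = 1.7260 / 1.8630 = 0.93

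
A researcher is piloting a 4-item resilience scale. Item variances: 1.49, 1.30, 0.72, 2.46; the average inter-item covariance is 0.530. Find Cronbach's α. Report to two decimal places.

sum of item variances = 1.49 + 1.30 + 0.72 + 2.46 = 5.97
Sum of the 6 distinct covariances = 6 × 0.530 = 3.180
σ²_total = sum of item variances + 2·Σcov = 5.97 + 2 × 3.180 = 12.330
α = (4/3)·(1 − 5.97/12.330) = 0.69

Cronbach's α = 0.69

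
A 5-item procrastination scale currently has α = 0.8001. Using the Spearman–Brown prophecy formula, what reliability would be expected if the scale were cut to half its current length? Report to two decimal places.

Length factor m = 1/2
α' = m·α / (1 − (1−m)·α)
   = 1/2 × 0.8001 / (1 − (1 − 1/2) × 0.8001)
   = 0.4001 / 0.5999 = 0.67

predicted reliability = 0.67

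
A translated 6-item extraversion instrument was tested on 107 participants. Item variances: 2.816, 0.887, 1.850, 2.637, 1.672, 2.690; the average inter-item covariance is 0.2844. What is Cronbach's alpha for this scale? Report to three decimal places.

α = 0.486

Σσ²ᵢ = 2.816 + 0.887 + 1.850 + 2.637 + 1.672 + 2.690 = 12.552
Sum of the 15 distinct covariances = 15 × 0.2844 = 4.2660
σ²_T = Σσ²ᵢ + 2·Σcov = 12.552 + 2 × 4.2660 = 21.0840
α = (6/5)·(1 − 12.552/21.0840) = 0.486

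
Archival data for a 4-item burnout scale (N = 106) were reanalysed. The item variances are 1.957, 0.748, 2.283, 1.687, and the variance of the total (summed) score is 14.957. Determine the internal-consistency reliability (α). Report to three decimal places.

sum of item variances = 1.957 + 0.748 + 2.283 + 1.687 = 6.675
α = (k/(k−1))·(1 − sum of item variances/total variance) = (4/3)·(1 − 6.675/14.957) = 0.738

α = 0.738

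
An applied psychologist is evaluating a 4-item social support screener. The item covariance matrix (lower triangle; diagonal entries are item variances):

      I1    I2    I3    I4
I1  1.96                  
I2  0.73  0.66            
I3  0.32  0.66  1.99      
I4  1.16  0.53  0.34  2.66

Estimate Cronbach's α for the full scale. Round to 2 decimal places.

sum of item variances = 1.96 + 0.66 + 1.99 + 2.66 = 7.27
Sum of the distinct covariances = 3.74
σ²_total = 7.27 + 2 × 3.74 = 14.75
α = (k/(k−1))·(1 − sum of item variances/σ²_total) = (4/3)·(1 − 7.27/14.75) = 0.68

Cronbach's α = 0.68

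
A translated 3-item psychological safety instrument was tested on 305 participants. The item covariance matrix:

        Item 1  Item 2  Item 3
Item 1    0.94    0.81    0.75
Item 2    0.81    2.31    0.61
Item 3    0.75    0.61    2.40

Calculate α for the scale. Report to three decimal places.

α = 0.652

Σσ²ᵢ = 0.94 + 2.31 + 2.40 = 5.65
Σ_{i<j} σ_ij = 2.17
Var(T) = 5.65 + 2 × 2.17 = 9.99
α = (k/(k−1))·(1 − Σσ²ᵢ/Var(T)) = (3/2)·(1 − 5.65/9.99) = 0.652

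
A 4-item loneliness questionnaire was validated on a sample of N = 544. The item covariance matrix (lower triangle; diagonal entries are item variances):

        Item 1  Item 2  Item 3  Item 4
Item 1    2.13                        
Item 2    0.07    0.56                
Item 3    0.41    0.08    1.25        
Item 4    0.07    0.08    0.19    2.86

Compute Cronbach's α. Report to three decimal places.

α = 0.279

Σσ²ᵢ = 2.13 + 0.56 + 1.25 + 2.86 = 6.80
Sum of the distinct covariances = 0.90
Var(T) = 6.80 + 2 × 0.90 = 8.60
α = (k/(k−1))·(1 − Σσ²ᵢ/Var(T)) = (4/3)·(1 − 6.80/8.60) = 0.279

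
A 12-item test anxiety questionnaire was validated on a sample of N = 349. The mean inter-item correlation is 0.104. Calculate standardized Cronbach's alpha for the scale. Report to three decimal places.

α = 0.582

Standardized α = k·r̄ / (1 + (k−1)·r̄) = 12 × 0.104 / (1 + 11 × 0.104)
  = 1.2480 / 2.1440 = 0.582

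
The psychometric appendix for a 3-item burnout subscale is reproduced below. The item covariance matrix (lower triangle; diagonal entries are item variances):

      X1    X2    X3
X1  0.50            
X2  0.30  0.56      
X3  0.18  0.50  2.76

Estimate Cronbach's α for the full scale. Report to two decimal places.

sum of item variances = 0.50 + 0.56 + 2.76 = 3.82
Sum of the distinct covariances = 0.98
total variance = 3.82 + 2 × 0.98 = 5.78
α = (k/(k−1))·(1 − sum of item variances/total variance) = (3/2)·(1 − 3.82/5.78) = 0.51

Cronbach's α = 0.51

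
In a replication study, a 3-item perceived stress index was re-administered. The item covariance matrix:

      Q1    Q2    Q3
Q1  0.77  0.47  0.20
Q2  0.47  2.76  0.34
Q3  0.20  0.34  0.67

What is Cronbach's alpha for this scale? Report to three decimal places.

α = 0.487

Σσᵢ² = 0.77 + 2.76 + 0.67 = 4.20
Σ_{i<j} σ_ij = 1.01
total variance = 4.20 + 2 × 1.01 = 6.22
α = (k/(k−1))·(1 − Σσᵢ²/total variance) = (3/2)·(1 − 4.20/6.22) = 0.487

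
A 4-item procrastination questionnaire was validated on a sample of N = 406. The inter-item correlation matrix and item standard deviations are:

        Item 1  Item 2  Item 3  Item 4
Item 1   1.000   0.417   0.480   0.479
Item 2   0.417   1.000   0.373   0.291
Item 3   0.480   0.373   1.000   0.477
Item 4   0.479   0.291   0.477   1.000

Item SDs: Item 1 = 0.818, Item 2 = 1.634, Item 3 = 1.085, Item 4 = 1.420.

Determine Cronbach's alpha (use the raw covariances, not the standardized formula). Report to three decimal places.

Cronbach's alpha = 0.700

Σσ²ᵢ = 0.818² + 1.634² + 1.085² + 1.420² = 6.5327
Covariances σ_ij = r_ij · s_i · s_j:
  σ(Item 1,Item 2) = 0.417 × 0.818 × 1.634 = 0.5574
  σ(Item 1,Item 3) = 0.480 × 0.818 × 1.085 = 0.4260
  σ(Item 1,Item 4) = 0.479 × 0.818 × 1.420 = 0.5564
  σ(Item 2,Item 3) = 0.373 × 1.634 × 1.085 = 0.6613
  σ(Item 2,Item 4) = 0.291 × 1.634 × 1.420 = 0.6752
  σ(Item 3,Item 4) = 0.477 × 1.085 × 1.420 = 0.7349
σ²_T = Σσ²ᵢ + 2·Σσ_ij = 6.5327 + 2 × 3.6112 = 13.7551
α = (4/3)·(1 − 6.5327/13.7551) = 0.700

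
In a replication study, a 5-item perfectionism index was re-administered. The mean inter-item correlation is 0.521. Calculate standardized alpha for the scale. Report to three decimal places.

α = 0.845

Standardized α = k·r̄ / (1 + (k−1)·r̄) = 5 × 0.521 / (1 + 4 × 0.521)
  = 2.6050 / 3.0840 = 0.845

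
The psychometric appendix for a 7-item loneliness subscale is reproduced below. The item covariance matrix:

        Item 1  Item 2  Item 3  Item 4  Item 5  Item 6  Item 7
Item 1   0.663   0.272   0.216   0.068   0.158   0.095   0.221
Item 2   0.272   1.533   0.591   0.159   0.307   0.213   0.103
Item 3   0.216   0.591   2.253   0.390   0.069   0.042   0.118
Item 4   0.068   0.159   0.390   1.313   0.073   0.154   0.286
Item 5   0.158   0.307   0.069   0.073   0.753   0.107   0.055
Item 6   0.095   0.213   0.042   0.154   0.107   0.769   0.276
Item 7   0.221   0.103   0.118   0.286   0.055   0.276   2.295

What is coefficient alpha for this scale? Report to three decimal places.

α = 0.529

sum of item variances = 0.663 + 1.533 + 2.253 + 1.313 + 0.753 + 0.769 + 2.295 = 9.579
Sum of off-diagonal covariances = 3.973
σ²_total = 9.579 + 2 × 3.973 = 17.525
α = (k/(k−1))·(1 − sum of item variances/σ²_total) = (7/6)·(1 − 9.579/17.525) = 0.529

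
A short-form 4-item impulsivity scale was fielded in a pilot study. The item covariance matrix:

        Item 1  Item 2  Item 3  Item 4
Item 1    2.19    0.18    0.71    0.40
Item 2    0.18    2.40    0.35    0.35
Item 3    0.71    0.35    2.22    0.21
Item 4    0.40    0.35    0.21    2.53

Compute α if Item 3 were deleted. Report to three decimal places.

α = 0.311

Remaining items: Item 1, Item 2, Item 4 (k = 3).
sum of item variances = 2.19 + 2.40 + 2.53 = 7.12
σ²_total = 7.12 + 2 × 0.93 = 8.98
α (item deleted) = (3/2)·(1 − 7.12/8.98) = 0.311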